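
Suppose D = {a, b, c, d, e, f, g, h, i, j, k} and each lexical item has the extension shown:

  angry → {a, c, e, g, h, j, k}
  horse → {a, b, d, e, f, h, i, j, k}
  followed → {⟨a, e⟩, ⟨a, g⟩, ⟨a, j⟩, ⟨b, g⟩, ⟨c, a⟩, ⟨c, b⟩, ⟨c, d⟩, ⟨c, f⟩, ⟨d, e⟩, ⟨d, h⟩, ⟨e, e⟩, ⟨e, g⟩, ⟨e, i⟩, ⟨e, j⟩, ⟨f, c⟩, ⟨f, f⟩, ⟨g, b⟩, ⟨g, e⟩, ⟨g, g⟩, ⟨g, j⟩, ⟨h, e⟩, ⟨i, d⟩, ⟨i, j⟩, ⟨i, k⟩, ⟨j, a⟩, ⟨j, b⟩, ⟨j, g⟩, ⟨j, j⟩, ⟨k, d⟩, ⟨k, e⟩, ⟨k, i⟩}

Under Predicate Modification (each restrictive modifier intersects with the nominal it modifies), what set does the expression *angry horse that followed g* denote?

{a, e, j}

⟦that followed g⟧ = {x : ⟨x, g⟩ ∈ ⟦followed⟧} = {a, b, e, g, j}
⟦horse⟧ = {a, b, d, e, f, h, i, j, k}
… ∩ ⟦that followed g⟧ = {a, b, d, e, f, h, i, j, k} ∩ {a, b, e, g, j} = {a, b, e, j}
… ∩ ⟦angry⟧ = {a, b, e, j} ∩ {a, c, e, g, h, j, k} = {a, e, j}
So ⟦angry horse that followed g⟧ = {a, e, j}.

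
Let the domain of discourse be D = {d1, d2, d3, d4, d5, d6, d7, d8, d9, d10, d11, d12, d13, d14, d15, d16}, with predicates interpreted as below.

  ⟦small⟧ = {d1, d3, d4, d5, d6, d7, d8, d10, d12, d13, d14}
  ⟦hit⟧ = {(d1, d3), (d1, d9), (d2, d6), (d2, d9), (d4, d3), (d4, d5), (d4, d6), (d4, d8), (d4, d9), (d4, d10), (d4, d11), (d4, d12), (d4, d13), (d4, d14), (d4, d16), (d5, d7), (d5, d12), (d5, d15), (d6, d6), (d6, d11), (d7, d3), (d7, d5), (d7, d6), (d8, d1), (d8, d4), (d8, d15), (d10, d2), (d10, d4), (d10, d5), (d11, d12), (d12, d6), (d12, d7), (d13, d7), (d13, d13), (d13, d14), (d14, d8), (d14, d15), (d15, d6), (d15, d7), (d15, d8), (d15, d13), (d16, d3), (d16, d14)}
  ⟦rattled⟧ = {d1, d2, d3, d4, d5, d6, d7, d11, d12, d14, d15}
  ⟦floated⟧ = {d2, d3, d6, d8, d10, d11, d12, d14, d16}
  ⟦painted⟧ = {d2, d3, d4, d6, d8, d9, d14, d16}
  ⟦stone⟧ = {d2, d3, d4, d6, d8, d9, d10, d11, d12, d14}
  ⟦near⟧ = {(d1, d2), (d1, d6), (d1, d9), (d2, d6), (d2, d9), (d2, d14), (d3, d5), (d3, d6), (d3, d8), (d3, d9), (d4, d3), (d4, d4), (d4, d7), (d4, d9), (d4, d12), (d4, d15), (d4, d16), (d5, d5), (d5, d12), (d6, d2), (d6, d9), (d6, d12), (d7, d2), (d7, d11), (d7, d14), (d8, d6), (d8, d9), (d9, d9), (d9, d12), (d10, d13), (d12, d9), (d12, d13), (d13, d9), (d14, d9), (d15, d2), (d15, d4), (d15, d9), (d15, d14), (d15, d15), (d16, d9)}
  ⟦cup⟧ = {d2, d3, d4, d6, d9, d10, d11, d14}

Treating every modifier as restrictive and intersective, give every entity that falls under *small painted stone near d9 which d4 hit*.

{d3, d6, d8, d14}

⟦near d9⟧ = {x : ⟨x, d9⟩ ∈ ⟦near⟧} = {d1, d2, d3, d4, d6, d8, d9, d12, d13, d14, d15, d16}
⟦which d4 hit⟧ = {x : ⟨d4, x⟩ ∈ ⟦hit⟧} = {d3, d5, d6, d8, d9, d10, d11, d12, d13, d14, d16}
⟦stone⟧ = {d2, d3, d4, d6, d8, d9, d10, d11, d12, d14}
… ∩ ⟦near d9⟧ = {d2, d3, d4, d6, d8, d9, d10, d11, d12, d14} ∩ {d1, d2, d3, d4, d6, d8, d9, d12, d13, d14, d15, d16} = {d2, d3, d4, d6, d8, d9, d12, d14}
… ∩ ⟦which d4 hit⟧ = {d2, d3, d4, d6, d8, d9, d12, d14} ∩ {d3, d5, d6, d8, d9, d10, d11, d12, d13, d14, d16} = {d3, d6, d8, d9, d12, d14}
… ∩ ⟦small⟧ = {d3, d6, d8, d9, d12, d14} ∩ {d1, d3, d4, d5, d6, d7, d8, d10, d12, d13, d14} = {d3, d6, d8, d12, d14}
… ∩ ⟦painted⟧ = {d3, d6, d8, d12, d14} ∩ {d2, d3, d4, d6, d8, d9, d14, d16} = {d3, d6, d8, d14}
So ⟦small painted stone near d9 which d4 hit⟧ = {d3, d6, d8, d14}.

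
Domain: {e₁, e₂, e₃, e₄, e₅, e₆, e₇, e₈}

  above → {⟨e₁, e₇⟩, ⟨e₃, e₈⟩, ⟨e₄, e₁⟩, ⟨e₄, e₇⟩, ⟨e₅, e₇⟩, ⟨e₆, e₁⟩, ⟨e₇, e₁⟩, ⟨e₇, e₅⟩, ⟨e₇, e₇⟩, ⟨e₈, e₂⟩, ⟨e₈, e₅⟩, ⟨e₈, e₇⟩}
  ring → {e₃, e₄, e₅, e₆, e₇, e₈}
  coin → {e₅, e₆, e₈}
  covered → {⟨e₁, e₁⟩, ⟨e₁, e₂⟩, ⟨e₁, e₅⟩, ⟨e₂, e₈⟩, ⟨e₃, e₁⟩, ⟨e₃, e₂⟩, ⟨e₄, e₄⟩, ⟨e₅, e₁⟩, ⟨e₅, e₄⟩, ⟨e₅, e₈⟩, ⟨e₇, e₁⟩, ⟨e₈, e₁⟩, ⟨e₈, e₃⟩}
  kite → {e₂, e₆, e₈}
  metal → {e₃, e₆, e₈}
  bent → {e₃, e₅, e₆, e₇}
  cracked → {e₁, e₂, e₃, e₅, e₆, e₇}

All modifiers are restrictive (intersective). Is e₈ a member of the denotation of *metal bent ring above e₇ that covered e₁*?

no

⟦above e₇⟧ = {x : ⟨x, e₇⟩ ∈ ⟦above⟧} = {e₁, e₄, e₅, e₇, e₈}
⟦that covered e₁⟧ = {x : ⟨x, e₁⟩ ∈ ⟦covered⟧} = {e₁, e₃, e₅, e₇, e₈}
⟦ring⟧ = {e₃, e₄, e₅, e₆, e₇, e₈}
… ∩ ⟦above e₇⟧ = {e₃, e₄, e₅, e₆, e₇, e₈} ∩ {e₁, e₄, e₅, e₇, e₈} = {e₄, e₅, e₇, e₈}
… ∩ ⟦that covered e₁⟧ = {e₄, e₅, e₇, e₈} ∩ {e₁, e₃, e₅, e₇, e₈} = {e₅, e₇, e₈}
… ∩ ⟦metal⟧ = {e₅, e₇, e₈} ∩ {e₃, e₆, e₈} = {e₈}
… ∩ ⟦bent⟧ = {e₈} ∩ {e₃, e₅, e₆, e₇} = ∅
⟦metal bent ring above e₇ that covered e₁⟧ = ∅; e₈ ∉ this set.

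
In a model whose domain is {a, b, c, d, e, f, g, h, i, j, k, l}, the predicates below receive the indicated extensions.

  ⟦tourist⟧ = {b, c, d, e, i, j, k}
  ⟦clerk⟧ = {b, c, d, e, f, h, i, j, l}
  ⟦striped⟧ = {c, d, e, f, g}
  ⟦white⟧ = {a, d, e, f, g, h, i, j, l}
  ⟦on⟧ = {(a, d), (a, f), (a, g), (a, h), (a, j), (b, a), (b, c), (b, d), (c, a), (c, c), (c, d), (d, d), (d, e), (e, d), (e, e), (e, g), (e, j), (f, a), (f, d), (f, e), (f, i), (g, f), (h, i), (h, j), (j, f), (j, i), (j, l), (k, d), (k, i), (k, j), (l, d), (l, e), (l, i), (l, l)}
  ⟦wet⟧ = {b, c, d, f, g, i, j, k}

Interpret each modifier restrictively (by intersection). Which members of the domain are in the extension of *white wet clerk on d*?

{d, f}

⟦on d⟧ = {x : ⟨x, d⟩ ∈ ⟦on⟧} = {a, b, c, d, e, f, k, l}
⟦clerk⟧ = {b, c, d, e, f, h, i, j, l}
… ∩ ⟦on d⟧ = {b, c, d, e, f, h, i, j, l} ∩ {a, b, c, d, e, f, k, l} = {b, c, d, e, f, l}
… ∩ ⟦white⟧ = {b, c, d, e, f, l} ∩ {a, d, e, f, g, h, i, j, l} = {d, e, f, l}
… ∩ ⟦wet⟧ = {d, e, f, l} ∩ {b, c, d, f, g, i, j, k} = {d, f}
So ⟦white wet clerk on d⟧ = {d, f}.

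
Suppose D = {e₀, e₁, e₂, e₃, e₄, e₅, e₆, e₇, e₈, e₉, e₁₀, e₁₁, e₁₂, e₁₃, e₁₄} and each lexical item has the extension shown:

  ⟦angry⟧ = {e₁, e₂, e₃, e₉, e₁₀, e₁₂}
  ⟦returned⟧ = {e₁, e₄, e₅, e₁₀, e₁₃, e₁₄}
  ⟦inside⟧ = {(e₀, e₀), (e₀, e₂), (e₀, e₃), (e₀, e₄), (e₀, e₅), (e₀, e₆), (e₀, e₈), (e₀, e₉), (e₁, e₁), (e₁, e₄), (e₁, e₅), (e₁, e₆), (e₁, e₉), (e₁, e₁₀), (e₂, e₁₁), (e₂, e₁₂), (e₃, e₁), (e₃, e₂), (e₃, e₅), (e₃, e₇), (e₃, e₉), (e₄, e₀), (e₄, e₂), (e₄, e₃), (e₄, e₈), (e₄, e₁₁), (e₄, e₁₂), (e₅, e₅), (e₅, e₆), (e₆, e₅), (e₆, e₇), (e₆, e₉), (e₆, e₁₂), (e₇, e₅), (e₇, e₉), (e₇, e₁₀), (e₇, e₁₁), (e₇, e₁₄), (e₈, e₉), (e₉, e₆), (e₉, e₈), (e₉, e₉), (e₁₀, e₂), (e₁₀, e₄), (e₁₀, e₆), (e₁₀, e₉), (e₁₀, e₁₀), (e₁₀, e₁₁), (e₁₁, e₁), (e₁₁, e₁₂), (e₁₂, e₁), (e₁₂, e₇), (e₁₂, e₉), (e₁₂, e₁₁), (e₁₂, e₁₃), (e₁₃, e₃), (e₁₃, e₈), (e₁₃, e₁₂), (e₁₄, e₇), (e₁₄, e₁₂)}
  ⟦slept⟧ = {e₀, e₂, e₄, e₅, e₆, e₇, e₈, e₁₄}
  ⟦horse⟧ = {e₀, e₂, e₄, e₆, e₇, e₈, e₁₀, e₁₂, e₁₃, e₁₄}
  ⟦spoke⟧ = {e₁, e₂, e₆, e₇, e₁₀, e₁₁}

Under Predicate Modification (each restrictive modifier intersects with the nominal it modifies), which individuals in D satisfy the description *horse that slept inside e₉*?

{e₀, e₆, e₇, e₈}

⟦that slept⟧ = ⟦slept⟧ = {e₀, e₂, e₄, e₅, e₆, e₇, e₈, e₁₄}
⟦inside e₉⟧ = {x : ⟨x, e₉⟩ ∈ ⟦inside⟧} = {e₀, e₁, e₃, e₆, e₇, e₈, e₉, e₁₀, e₁₂}
⟦horse⟧ = {e₀, e₂, e₄, e₆, e₇, e₈, e₁₀, e₁₂, e₁₃, e₁₄}
… ∩ ⟦that slept⟧ = {e₀, e₂, e₄, e₆, e₇, e₈, e₁₀, e₁₂, e₁₃, e₁₄} ∩ {e₀, e₂, e₄, e₅, e₆, e₇, e₈, e₁₄} = {e₀, e₂, e₄, e₆, e₇, e₈, e₁₄}
… ∩ ⟦inside e₉⟧ = {e₀, e₂, e₄, e₆, e₇, e₈, e₁₄} ∩ {e₀, e₁, e₃, e₆, e₇, e₈, e₉, e₁₀, e₁₂} = {e₀, e₆, e₇, e₈}
So ⟦horse that slept inside e₉⟧ = {e₀, e₆, e₇, e₈}.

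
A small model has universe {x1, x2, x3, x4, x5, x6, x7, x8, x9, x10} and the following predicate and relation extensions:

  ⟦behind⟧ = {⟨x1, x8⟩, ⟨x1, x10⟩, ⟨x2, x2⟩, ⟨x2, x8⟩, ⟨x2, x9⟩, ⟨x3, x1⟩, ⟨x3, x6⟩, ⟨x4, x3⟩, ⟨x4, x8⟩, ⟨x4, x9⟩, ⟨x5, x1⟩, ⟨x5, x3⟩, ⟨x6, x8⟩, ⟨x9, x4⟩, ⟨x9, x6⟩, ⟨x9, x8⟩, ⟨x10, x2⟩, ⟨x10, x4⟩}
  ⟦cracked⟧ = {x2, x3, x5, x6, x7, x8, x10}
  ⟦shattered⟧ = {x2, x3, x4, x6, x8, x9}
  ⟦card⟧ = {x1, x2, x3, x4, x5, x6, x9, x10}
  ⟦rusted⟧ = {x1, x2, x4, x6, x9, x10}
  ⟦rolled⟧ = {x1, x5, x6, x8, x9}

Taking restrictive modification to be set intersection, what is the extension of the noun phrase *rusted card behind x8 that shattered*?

⟦behind x8⟧ = {x : ⟨x, x8⟩ ∈ ⟦behind⟧} = {x1, x2, x4, x6, x9}
⟦that shattered⟧ = ⟦shattered⟧ = {x2, x3, x4, x6, x8, x9}
⟦card⟧ = {x1, x2, x3, x4, x5, x6, x9, x10}
… ∩ ⟦behind x8⟧ = {x1, x2, x3, x4, x5, x6, x9, x10} ∩ {x1, x2, x4, x6, x9} = {x1, x2, x4, x6, x9}
… ∩ ⟦that shattered⟧ = {x1, x2, x4, x6, x9} ∩ {x2, x3, x4, x6, x8, x9} = {x2, x4, x6, x9}
… ∩ ⟦rusted⟧ = {x2, x4, x6, x9} ∩ {x1, x2, x4, x6, x9, x10} = {x2, x4, x6, x9}
So ⟦rusted card behind x8 that shattered⟧ = {x2, x4, x6, x9}.

{x2, x4, x6, x9}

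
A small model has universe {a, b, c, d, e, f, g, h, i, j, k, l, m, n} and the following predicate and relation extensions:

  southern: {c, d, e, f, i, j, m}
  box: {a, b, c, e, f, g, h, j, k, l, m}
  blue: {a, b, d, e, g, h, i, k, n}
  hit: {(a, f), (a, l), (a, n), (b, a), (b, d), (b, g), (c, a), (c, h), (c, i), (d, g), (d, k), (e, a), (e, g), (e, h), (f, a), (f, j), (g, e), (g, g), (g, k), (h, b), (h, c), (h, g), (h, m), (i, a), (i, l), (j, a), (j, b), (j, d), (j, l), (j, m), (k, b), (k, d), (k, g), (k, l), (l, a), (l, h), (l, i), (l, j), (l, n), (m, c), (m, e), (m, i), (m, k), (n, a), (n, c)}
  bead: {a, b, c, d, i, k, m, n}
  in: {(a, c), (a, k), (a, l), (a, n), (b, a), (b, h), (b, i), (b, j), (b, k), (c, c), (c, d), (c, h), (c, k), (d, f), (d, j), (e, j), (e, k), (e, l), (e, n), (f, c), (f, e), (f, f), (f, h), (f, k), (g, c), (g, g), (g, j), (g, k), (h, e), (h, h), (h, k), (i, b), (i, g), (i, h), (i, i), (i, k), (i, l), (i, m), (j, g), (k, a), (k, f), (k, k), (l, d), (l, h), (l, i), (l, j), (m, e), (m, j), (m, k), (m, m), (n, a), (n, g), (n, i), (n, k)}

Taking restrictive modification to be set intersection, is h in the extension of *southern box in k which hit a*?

⟦in k⟧ = {x : ⟨x, k⟩ ∈ ⟦in⟧} = {a, b, c, e, f, g, h, i, k, m, n}
⟦which hit a⟧ = {x : ⟨x, a⟩ ∈ ⟦hit⟧} = {b, c, e, f, i, j, l, n}
⟦box⟧ = {a, b, c, e, f, g, h, j, k, l, m}
… ∩ ⟦in k⟧ = {a, b, c, e, f, g, h, j, k, l, m} ∩ {a, b, c, e, f, g, h, i, k, m, n} = {a, b, c, e, f, g, h, k, m}
… ∩ ⟦which hit a⟧ = {a, b, c, e, f, g, h, k, m} ∩ {b, c, e, f, i, j, l, n} = {b, c, e, f}
… ∩ ⟦southern⟧ = {b, c, e, f} ∩ {c, d, e, f, i, j, m} = {c, e, f}
⟦southern box in k which hit a⟧ = {c, e, f}; h ∉ this set.

no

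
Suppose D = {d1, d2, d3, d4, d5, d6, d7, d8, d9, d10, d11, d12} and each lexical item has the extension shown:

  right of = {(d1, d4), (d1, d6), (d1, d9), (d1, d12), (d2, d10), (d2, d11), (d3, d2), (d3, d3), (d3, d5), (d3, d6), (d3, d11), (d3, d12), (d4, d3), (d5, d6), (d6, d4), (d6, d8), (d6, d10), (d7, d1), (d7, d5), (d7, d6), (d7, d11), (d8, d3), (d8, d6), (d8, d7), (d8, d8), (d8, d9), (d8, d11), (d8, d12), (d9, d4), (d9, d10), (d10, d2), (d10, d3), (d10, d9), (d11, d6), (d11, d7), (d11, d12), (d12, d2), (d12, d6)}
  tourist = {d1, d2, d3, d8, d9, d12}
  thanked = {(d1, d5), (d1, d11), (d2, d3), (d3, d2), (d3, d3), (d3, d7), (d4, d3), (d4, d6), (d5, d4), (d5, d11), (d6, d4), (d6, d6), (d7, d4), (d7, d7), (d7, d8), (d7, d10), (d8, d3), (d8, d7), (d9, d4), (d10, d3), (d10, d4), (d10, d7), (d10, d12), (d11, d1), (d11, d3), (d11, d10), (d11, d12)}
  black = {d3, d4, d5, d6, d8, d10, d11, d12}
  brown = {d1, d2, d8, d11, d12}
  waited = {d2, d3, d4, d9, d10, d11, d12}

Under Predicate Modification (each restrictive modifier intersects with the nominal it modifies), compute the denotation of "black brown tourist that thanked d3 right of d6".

⟦that thanked d3⟧ = {x : ⟨x, d3⟩ ∈ ⟦thanked⟧} = {d2, d3, d4, d8, d10, d11}
⟦right of d6⟧ = {x : ⟨x, d6⟩ ∈ ⟦right of⟧} = {d1, d3, d5, d7, d8, d11, d12}
⟦tourist⟧ = {d1, d2, d3, d8, d9, d12}
… ∩ ⟦that thanked d3⟧ = {d1, d2, d3, d8, d9, d12} ∩ {d2, d3, d4, d8, d10, d11} = {d2, d3, d8}
… ∩ ⟦right of d6⟧ = {d2, d3, d8} ∩ {d1, d3, d5, d7, d8, d11, d12} = {d3, d8}
… ∩ ⟦black⟧ = {d3, d8} ∩ {d3, d4, d5, d6, d8, d10, d11, d12} = {d3, d8}
… ∩ ⟦brown⟧ = {d3, d8} ∩ {d1, d2, d8, d11, d12} = {d8}
So ⟦black brown tourist that thanked d3 right of d6⟧ = {d8}.

{d8}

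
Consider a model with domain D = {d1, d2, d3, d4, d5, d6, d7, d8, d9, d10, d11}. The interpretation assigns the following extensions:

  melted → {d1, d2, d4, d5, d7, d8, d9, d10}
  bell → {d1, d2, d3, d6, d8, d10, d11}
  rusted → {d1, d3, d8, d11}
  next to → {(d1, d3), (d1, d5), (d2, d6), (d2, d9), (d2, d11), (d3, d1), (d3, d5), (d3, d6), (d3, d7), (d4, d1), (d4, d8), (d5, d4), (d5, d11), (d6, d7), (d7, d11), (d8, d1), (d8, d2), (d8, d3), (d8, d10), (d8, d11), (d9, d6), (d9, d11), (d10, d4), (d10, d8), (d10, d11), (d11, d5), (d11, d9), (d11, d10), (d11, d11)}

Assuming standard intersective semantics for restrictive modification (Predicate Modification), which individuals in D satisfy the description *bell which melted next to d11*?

⟦which melted⟧ = ⟦melted⟧ = {d1, d2, d4, d5, d7, d8, d9, d10}
⟦next to d11⟧ = {x : ⟨x, d11⟩ ∈ ⟦next to⟧} = {d2, d5, d7, d8, d9, d10, d11}
⟦bell⟧ = {d1, d2, d3, d6, d8, d10, d11}
… ∩ ⟦which melted⟧ = {d1, d2, d3, d6, d8, d10, d11} ∩ {d1, d2, d4, d5, d7, d8, d9, d10} = {d1, d2, d8, d10}
… ∩ ⟦next to d11⟧ = {d1, d2, d8, d10} ∩ {d2, d5, d7, d8, d9, d10, d11} = {d2, d8, d10}
So ⟦bell which melted next to d11⟧ = {d2, d8, d10}.

{d2, d8, d10}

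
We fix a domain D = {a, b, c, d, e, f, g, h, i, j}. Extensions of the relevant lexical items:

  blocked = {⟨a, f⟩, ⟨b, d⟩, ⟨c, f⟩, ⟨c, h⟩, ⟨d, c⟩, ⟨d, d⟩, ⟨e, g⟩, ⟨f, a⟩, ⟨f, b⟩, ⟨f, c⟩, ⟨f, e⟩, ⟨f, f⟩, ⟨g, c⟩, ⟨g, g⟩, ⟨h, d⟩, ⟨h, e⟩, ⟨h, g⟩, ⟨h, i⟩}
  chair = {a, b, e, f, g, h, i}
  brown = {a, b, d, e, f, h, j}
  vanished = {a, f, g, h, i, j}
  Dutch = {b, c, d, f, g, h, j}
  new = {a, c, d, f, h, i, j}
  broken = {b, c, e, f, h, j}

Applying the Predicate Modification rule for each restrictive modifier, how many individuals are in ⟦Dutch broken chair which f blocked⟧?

⟦which f blocked⟧ = {x : ⟨f, x⟩ ∈ ⟦blocked⟧} = {a, b, c, e, f}
⟦chair⟧ = {a, b, e, f, g, h, i}
… ∩ ⟦which f blocked⟧ = {a, b, e, f, g, h, i} ∩ {a, b, c, e, f} = {a, b, e, f}
… ∩ ⟦Dutch⟧ = {a, b, e, f} ∩ {b, c, d, f, g, h, j} = {b, f}
… ∩ ⟦broken⟧ = {b, f} ∩ {b, c, e, f, h, j} = {b, f}
⟦Dutch broken chair which f blocked⟧ = {b, f}, so the cardinality is 2.

2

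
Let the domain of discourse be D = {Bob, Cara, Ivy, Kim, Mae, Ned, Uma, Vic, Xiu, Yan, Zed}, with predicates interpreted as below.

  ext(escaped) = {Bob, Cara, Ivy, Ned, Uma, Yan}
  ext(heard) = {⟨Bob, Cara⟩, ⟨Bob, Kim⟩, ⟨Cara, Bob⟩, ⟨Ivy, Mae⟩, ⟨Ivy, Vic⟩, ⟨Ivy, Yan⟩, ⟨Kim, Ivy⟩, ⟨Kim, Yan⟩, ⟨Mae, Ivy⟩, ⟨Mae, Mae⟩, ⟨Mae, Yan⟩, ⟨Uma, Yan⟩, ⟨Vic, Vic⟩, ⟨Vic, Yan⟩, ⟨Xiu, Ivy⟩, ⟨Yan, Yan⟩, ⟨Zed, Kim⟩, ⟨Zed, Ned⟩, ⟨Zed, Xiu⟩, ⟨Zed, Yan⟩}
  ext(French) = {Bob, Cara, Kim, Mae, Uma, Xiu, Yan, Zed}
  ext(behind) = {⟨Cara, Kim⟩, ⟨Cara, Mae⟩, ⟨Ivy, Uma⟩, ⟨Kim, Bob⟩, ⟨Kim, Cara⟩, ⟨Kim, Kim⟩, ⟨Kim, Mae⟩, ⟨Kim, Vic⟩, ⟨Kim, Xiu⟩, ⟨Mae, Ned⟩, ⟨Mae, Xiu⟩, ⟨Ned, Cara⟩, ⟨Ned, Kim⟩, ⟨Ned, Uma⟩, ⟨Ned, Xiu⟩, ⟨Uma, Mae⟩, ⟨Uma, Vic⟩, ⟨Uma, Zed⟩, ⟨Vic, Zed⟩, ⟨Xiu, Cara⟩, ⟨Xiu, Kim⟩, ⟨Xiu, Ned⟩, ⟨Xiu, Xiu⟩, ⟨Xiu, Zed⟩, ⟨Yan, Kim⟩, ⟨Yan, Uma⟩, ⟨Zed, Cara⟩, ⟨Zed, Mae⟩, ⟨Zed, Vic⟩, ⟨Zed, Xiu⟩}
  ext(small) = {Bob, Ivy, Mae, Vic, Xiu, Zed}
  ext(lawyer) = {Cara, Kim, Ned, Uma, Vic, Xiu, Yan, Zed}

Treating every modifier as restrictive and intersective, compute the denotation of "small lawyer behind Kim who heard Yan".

∅

⟦behind Kim⟧ = {x : ⟨x, Kim⟩ ∈ ⟦behind⟧} = {Cara, Kim, Ned, Xiu, Yan}
⟦who heard Yan⟧ = {x : ⟨x, Yan⟩ ∈ ⟦heard⟧} = {Ivy, Kim, Mae, Uma, Vic, Yan, Zed}
⟦lawyer⟧ = {Cara, Kim, Ned, Uma, Vic, Xiu, Yan, Zed}
… ∩ ⟦behind Kim⟧ = {Cara, Kim, Ned, Uma, Vic, Xiu, Yan, Zed} ∩ {Cara, Kim, Ned, Xiu, Yan} = {Cara, Kim, Ned, Xiu, Yan}
… ∩ ⟦who heard Yan⟧ = {Cara, Kim, Ned, Xiu, Yan} ∩ {Ivy, Kim, Mae, Uma, Vic, Yan, Zed} = {Kim, Yan}
… ∩ ⟦small⟧ = {Kim, Yan} ∩ {Bob, Ivy, Mae, Vic, Xiu, Zed} = ∅
So ⟦small lawyer behind Kim who heard Yan⟧ = ∅.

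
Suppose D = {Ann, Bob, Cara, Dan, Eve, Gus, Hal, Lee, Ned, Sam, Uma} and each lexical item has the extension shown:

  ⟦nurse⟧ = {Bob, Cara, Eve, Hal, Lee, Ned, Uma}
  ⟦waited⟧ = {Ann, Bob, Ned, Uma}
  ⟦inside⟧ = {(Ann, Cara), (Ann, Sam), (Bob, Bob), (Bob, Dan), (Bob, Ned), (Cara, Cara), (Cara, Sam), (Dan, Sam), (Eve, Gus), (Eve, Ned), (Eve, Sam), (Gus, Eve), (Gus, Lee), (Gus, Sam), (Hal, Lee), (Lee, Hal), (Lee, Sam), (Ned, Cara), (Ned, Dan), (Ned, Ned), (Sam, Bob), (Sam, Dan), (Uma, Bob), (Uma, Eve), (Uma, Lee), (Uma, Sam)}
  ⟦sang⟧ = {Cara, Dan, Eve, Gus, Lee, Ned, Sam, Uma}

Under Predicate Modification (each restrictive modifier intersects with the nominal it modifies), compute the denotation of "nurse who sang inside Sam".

⟦who sang⟧ = ⟦sang⟧ = {Cara, Dan, Eve, Gus, Lee, Ned, Sam, Uma}
⟦inside Sam⟧ = {x : ⟨x, Sam⟩ ∈ ⟦inside⟧} = {Ann, Cara, Dan, Eve, Gus, Lee, Uma}
⟦nurse⟧ = {Bob, Cara, Eve, Hal, Lee, Ned, Uma}
… ∩ ⟦who sang⟧ = {Bob, Cara, Eve, Hal, Lee, Ned, Uma} ∩ {Cara, Dan, Eve, Gus, Lee, Ned, Sam, Uma} = {Cara, Eve, Lee, Ned, Uma}
… ∩ ⟦inside Sam⟧ = {Cara, Eve, Lee, Ned, Uma} ∩ {Ann, Cara, Dan, Eve, Gus, Lee, Uma} = {Cara, Eve, Lee, Uma}
So ⟦nurse who sang inside Sam⟧ = {Cara, Eve, Lee, Uma}.

{Cara, Eve, Lee, Uma}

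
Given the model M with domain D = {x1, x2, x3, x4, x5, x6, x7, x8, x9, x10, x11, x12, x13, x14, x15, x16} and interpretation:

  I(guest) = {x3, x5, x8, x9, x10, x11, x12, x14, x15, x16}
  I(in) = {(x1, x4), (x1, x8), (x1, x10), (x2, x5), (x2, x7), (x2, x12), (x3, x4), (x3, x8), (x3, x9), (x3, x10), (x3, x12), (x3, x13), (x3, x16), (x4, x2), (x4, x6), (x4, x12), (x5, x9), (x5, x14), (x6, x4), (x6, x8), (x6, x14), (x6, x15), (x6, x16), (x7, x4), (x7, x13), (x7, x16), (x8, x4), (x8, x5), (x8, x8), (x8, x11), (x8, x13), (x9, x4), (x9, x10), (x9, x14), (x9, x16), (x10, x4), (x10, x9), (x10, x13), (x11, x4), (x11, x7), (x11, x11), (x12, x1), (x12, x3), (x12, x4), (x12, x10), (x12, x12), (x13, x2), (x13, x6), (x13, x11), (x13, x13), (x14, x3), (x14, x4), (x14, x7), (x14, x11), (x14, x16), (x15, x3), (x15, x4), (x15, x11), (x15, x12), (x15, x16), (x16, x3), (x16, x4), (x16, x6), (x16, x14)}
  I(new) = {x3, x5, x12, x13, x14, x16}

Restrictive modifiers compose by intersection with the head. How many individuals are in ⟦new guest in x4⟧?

⟦in x4⟧ = {x : ⟨x, x4⟩ ∈ ⟦in⟧} = {x1, x3, x6, x7, x8, x9, x10, x11, x12, x14, x15, x16}
⟦guest⟧ = {x3, x5, x8, x9, x10, x11, x12, x14, x15, x16}
… ∩ ⟦in x4⟧ = {x3, x5, x8, x9, x10, x11, x12, x14, x15, x16} ∩ {x1, x3, x6, x7, x8, x9, x10, x11, x12, x14, x15, x16} = {x3, x8, x9, x10, x11, x12, x14, x15, x16}
… ∩ ⟦new⟧ = {x3, x8, x9, x10, x11, x12, x14, x15, x16} ∩ {x3, x5, x12, x13, x14, x16} = {x3, x12, x14, x16}
⟦new guest in x4⟧ = {x3, x12, x14, x16}, so the cardinality is 4.

4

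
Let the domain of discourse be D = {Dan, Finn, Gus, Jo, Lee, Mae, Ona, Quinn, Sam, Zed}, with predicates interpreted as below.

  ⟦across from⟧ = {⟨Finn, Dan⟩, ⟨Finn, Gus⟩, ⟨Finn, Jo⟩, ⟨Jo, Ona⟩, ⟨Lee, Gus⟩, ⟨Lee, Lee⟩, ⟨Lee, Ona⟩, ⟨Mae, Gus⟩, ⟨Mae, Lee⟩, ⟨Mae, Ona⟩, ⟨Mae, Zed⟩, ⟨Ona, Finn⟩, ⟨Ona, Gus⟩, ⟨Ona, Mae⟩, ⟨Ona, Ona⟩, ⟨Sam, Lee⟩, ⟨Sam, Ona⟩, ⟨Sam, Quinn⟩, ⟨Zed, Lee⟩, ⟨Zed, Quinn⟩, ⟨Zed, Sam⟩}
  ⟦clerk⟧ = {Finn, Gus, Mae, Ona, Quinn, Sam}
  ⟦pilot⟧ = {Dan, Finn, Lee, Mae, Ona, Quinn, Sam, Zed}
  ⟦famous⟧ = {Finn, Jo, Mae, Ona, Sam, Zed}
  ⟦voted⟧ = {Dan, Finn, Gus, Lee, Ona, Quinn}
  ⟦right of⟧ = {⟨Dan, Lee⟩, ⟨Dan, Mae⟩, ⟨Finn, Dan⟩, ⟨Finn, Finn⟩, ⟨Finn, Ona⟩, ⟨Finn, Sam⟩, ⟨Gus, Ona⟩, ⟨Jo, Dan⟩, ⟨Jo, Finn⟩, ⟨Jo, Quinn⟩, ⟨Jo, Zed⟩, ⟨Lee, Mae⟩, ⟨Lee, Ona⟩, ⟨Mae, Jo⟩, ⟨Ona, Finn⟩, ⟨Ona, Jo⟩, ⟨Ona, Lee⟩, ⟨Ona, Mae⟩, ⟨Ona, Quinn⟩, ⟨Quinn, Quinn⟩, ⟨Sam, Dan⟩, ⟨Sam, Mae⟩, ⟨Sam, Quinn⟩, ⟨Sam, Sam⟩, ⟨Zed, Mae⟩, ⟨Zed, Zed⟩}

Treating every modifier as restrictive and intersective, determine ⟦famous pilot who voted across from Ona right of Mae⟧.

{Ona}

⟦who voted⟧ = ⟦voted⟧ = {Dan, Finn, Gus, Lee, Ona, Quinn}
⟦across from Ona⟧ = {x : ⟨x, Ona⟩ ∈ ⟦across from⟧} = {Jo, Lee, Mae, Ona, Sam}
⟦right of Mae⟧ = {x : ⟨x, Mae⟩ ∈ ⟦right of⟧} = {Dan, Lee, Ona, Sam, Zed}
⟦pilot⟧ = {Dan, Finn, Lee, Mae, Ona, Quinn, Sam, Zed}
… ∩ ⟦who voted⟧ = {Dan, Finn, Lee, Mae, Ona, Quinn, Sam, Zed} ∩ {Dan, Finn, Gus, Lee, Ona, Quinn} = {Dan, Finn, Lee, Ona, Quinn}
… ∩ ⟦across from Ona⟧ = {Dan, Finn, Lee, Ona, Quinn} ∩ {Jo, Lee, Mae, Ona, Sam} = {Lee, Ona}
… ∩ ⟦right of Mae⟧ = {Lee, Ona} ∩ {Dan, Lee, Ona, Sam, Zed} = {Lee, Ona}
… ∩ ⟦famous⟧ = {Lee, Ona} ∩ {Finn, Jo, Mae, Ona, Sam, Zed} = {Ona}
So ⟦famous pilot who voted across from Ona right of Mae⟧ = {Ona}.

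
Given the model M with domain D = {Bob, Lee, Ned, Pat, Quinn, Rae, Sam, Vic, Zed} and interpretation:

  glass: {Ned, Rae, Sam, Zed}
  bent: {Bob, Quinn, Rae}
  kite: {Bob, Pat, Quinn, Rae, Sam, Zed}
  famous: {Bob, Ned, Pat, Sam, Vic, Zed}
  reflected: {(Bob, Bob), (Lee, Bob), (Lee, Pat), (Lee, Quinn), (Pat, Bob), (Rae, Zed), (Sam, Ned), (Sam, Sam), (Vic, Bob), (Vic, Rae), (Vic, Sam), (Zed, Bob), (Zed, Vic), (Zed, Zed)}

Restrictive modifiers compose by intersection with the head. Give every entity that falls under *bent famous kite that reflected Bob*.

{Bob}

⟦that reflected Bob⟧ = {x : ⟨x, Bob⟩ ∈ ⟦reflected⟧} = {Bob, Lee, Pat, Vic, Zed}
⟦kite⟧ = {Bob, Pat, Quinn, Rae, Sam, Zed}
… ∩ ⟦that reflected Bob⟧ = {Bob, Pat, Quinn, Rae, Sam, Zed} ∩ {Bob, Lee, Pat, Vic, Zed} = {Bob, Pat, Zed}
… ∩ ⟦bent⟧ = {Bob, Pat, Zed} ∩ {Bob, Quinn, Rae} = {Bob}
… ∩ ⟦famous⟧ = {Bob} ∩ {Bob, Ned, Pat, Sam, Vic, Zed} = {Bob}
So ⟦bent famous kite that reflected Bob⟧ = {Bob}.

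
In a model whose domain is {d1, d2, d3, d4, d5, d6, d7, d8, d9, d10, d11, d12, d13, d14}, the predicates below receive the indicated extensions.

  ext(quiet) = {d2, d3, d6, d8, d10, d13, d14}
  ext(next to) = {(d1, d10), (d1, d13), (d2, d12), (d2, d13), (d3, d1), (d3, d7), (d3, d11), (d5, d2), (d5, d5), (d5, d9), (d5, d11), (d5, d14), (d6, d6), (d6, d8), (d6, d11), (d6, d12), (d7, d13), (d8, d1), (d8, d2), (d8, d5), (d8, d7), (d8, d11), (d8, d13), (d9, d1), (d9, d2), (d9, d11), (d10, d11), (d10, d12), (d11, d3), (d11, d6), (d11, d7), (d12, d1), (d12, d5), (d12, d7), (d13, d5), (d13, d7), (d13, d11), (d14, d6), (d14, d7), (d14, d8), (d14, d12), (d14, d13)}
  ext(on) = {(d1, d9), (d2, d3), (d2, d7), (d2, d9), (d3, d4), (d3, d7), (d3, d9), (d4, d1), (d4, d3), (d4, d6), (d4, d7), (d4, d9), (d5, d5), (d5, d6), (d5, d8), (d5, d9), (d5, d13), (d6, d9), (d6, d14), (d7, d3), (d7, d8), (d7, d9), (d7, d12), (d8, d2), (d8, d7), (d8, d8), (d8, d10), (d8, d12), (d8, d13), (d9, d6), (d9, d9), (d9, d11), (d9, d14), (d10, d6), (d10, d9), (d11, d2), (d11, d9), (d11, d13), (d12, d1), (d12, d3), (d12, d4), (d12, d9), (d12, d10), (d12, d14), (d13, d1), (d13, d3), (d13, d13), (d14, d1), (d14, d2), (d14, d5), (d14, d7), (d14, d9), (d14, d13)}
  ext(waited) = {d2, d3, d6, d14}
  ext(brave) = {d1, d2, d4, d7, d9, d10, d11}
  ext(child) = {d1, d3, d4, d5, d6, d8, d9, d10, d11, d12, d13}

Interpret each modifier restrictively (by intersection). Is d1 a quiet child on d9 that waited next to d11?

no

⟦on d9⟧ = {x : ⟨x, d9⟩ ∈ ⟦on⟧} = {d1, d2, d3, d4, d5, d6, d7, d9, d10, d11, d12, d14}
⟦that waited⟧ = ⟦waited⟧ = {d2, d3, d6, d14}
⟦next to d11⟧ = {x : ⟨x, d11⟩ ∈ ⟦next to⟧} = {d3, d5, d6, d8, d9, d10, d13}
⟦child⟧ = {d1, d3, d4, d5, d6, d8, d9, d10, d11, d12, d13}
… ∩ ⟦on d9⟧ = {d1, d3, d4, d5, d6, d8, d9, d10, d11, d12, d13} ∩ {d1, d2, d3, d4, d5, d6, d7, d9, d10, d11, d12, d14} = {d1, d3, d4, d5, d6, d9, d10, d11, d12}
… ∩ ⟦that waited⟧ = {d1, d3, d4, d5, d6, d9, d10, d11, d12} ∩ {d2, d3, d6, d14} = {d3, d6}
… ∩ ⟦next to d11⟧ = {d3, d6} ∩ {d3, d5, d6, d8, d9, d10, d13} = {d3, d6}
… ∩ ⟦quiet⟧ = {d3, d6} ∩ {d2, d3, d6, d8, d10, d13, d14} = {d3, d6}
⟦quiet child on d9 that waited next to d11⟧ = {d3, d6}; d1 ∉ this set.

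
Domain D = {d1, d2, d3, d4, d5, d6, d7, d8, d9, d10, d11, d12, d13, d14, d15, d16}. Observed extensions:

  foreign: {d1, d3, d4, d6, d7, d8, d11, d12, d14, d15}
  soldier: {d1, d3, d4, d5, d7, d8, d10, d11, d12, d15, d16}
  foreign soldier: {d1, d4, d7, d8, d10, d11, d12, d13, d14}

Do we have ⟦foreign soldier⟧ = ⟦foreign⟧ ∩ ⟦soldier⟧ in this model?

no

⟦foreign⟧ ∩ ⟦soldier⟧ = {d1, d3, d4, d6, d7, d8, d11, d12, d14, d15} ∩ {d1, d3, d4, d5, d7, d8, d10, d11, d12, d15, d16} = {d1, d3, d4, d7, d8, d11, d12, d15}
Observed ⟦foreign soldier⟧ = {d1, d4, d7, d8, d10, d11, d12, d13, d14}.
These differ, so the modifier is not intersective in this model.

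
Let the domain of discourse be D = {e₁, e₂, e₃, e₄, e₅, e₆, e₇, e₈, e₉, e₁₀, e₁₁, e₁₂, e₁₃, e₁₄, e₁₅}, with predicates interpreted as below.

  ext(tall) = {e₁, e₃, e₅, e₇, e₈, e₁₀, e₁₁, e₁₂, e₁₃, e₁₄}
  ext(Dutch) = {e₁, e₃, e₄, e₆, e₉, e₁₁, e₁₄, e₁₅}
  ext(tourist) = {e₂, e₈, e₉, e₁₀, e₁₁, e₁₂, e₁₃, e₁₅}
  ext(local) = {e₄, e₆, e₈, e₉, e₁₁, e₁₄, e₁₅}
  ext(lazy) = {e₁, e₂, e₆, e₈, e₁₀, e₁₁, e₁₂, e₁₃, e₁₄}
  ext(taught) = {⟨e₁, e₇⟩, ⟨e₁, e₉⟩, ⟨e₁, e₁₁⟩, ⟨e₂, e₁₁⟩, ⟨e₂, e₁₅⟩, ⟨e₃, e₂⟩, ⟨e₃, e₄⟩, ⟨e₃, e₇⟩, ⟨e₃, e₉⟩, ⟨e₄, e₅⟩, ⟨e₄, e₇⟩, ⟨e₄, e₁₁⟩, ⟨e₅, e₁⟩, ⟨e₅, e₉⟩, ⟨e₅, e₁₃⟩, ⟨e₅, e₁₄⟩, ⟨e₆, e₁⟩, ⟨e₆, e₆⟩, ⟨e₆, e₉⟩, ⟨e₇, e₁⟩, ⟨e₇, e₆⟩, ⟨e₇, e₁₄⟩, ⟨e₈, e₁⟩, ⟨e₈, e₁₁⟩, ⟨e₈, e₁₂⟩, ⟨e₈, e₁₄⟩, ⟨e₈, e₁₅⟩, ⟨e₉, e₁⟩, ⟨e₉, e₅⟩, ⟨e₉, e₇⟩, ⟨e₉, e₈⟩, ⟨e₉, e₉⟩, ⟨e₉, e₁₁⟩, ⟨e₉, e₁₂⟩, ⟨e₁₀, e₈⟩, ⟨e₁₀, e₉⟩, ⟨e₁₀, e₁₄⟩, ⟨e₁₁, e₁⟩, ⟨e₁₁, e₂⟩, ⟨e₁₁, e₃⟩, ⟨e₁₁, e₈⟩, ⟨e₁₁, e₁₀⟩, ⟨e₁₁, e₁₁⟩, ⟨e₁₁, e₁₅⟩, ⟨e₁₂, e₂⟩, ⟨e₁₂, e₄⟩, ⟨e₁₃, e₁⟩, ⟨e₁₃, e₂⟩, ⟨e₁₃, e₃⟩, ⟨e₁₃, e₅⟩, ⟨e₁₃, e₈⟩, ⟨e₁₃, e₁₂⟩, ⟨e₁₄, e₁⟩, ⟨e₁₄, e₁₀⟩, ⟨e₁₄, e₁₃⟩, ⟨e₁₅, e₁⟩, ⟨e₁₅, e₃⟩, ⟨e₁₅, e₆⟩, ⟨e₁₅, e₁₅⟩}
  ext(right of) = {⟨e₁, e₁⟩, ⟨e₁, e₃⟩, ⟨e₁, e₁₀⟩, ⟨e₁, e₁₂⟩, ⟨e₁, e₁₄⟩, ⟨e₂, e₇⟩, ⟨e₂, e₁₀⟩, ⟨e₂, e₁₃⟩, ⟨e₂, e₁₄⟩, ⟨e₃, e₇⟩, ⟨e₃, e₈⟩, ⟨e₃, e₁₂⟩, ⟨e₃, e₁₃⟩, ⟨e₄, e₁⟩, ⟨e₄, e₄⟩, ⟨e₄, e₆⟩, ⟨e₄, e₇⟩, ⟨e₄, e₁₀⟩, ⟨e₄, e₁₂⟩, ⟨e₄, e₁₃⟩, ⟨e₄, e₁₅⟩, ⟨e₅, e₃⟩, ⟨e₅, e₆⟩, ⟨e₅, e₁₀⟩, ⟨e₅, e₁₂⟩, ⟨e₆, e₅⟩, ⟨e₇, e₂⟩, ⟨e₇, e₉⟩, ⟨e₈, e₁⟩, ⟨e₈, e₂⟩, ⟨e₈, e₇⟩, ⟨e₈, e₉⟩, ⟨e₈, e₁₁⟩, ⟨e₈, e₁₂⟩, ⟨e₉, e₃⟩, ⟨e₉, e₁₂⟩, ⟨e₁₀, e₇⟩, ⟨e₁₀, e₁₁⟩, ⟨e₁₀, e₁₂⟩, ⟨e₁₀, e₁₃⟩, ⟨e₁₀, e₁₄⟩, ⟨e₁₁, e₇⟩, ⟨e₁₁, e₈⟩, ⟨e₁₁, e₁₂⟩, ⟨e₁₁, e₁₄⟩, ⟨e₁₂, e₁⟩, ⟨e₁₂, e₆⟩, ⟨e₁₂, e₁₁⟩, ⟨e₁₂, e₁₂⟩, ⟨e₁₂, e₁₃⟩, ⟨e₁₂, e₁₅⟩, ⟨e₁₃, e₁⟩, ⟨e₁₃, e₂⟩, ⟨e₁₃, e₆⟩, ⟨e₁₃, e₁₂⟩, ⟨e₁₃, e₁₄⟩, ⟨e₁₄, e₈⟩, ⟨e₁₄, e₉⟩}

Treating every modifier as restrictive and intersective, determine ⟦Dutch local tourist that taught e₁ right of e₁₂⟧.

⟦that taught e₁⟧ = {x : ⟨x, e₁⟩ ∈ ⟦taught⟧} = {e₅, e₆, e₇, e₈, e₉, e₁₁, e₁₃, e₁₄, e₁₅}
⟦right of e₁₂⟧ = {x : ⟨x, e₁₂⟩ ∈ ⟦right of⟧} = {e₁, e₃, e₄, e₅, e₈, e₉, e₁₀, e₁₁, e₁₂, e₁₃}
⟦tourist⟧ = {e₂, e₈, e₉, e₁₀, e₁₁, e₁₂, e₁₃, e₁₅}
… ∩ ⟦that taught e₁⟧ = {e₂, e₈, e₉, e₁₀, e₁₁, e₁₂, e₁₃, e₁₅} ∩ {e₅, e₆, e₇, e₈, e₉, e₁₁, e₁₃, e₁₄, e₁₅} = {e₈, e₉, e₁₁, e₁₃, e₁₅}
… ∩ ⟦right of e₁₂⟧ = {e₈, e₉, e₁₁, e₁₃, e₁₅} ∩ {e₁, e₃, e₄, e₅, e₈, e₉, e₁₀, e₁₁, e₁₂, e₁₃} = {e₈, e₉, e₁₁, e₁₃}
… ∩ ⟦Dutch⟧ = {e₈, e₉, e₁₁, e₁₃} ∩ {e₁, e₃, e₄, e₆, e₉, e₁₁, e₁₄, e₁₅} = {e₉, e₁₁}
… ∩ ⟦local⟧ = {e₉, e₁₁} ∩ {e₄, e₆, e₈, e₉, e₁₁, e₁₄, e₁₅} = {e₉, e₁₁}
So ⟦Dutch local tourist that taught e₁ right of e₁₂⟧ = {e₉, e₁₁}.

{e₉, e₁₁}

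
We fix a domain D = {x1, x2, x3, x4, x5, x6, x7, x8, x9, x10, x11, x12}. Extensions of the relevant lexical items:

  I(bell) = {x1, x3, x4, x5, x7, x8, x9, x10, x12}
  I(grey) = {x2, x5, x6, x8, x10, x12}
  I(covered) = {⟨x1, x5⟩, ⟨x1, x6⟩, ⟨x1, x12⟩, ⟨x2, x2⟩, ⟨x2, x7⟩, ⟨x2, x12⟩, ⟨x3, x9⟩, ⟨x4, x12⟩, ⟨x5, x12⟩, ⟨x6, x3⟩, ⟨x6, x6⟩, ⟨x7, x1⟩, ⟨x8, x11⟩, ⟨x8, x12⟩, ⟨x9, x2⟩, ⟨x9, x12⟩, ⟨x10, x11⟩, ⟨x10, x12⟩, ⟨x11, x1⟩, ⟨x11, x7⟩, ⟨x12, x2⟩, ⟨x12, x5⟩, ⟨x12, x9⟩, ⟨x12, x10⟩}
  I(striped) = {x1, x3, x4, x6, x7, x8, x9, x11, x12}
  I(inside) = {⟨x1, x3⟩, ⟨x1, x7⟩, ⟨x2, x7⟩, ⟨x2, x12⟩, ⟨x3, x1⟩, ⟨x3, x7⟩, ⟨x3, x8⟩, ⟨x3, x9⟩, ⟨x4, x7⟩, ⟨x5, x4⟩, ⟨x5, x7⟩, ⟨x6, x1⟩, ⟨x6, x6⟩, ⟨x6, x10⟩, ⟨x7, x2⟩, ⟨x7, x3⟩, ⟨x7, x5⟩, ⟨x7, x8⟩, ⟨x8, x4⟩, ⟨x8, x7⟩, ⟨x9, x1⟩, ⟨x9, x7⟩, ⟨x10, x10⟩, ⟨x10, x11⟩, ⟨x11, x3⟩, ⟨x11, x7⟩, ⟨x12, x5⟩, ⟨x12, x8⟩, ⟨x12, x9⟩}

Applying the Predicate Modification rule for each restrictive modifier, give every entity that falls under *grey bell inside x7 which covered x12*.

{x5, x8}

⟦inside x7⟧ = {x : ⟨x, x7⟩ ∈ ⟦inside⟧} = {x1, x2, x3, x4, x5, x8, x9, x11}
⟦which covered x12⟧ = {x : ⟨x, x12⟩ ∈ ⟦covered⟧} = {x1, x2, x4, x5, x8, x9, x10}
⟦bell⟧ = {x1, x3, x4, x5, x7, x8, x9, x10, x12}
… ∩ ⟦inside x7⟧ = {x1, x3, x4, x5, x7, x8, x9, x10, x12} ∩ {x1, x2, x3, x4, x5, x8, x9, x11} = {x1, x3, x4, x5, x8, x9}
… ∩ ⟦which covered x12⟧ = {x1, x3, x4, x5, x8, x9} ∩ {x1, x2, x4, x5, x8, x9, x10} = {x1, x4, x5, x8, x9}
… ∩ ⟦grey⟧ = {x1, x4, x5, x8, x9} ∩ {x2, x5, x6, x8, x10, x12} = {x5, x8}
So ⟦grey bell inside x7 which covered x12⟧ = {x5, x8}.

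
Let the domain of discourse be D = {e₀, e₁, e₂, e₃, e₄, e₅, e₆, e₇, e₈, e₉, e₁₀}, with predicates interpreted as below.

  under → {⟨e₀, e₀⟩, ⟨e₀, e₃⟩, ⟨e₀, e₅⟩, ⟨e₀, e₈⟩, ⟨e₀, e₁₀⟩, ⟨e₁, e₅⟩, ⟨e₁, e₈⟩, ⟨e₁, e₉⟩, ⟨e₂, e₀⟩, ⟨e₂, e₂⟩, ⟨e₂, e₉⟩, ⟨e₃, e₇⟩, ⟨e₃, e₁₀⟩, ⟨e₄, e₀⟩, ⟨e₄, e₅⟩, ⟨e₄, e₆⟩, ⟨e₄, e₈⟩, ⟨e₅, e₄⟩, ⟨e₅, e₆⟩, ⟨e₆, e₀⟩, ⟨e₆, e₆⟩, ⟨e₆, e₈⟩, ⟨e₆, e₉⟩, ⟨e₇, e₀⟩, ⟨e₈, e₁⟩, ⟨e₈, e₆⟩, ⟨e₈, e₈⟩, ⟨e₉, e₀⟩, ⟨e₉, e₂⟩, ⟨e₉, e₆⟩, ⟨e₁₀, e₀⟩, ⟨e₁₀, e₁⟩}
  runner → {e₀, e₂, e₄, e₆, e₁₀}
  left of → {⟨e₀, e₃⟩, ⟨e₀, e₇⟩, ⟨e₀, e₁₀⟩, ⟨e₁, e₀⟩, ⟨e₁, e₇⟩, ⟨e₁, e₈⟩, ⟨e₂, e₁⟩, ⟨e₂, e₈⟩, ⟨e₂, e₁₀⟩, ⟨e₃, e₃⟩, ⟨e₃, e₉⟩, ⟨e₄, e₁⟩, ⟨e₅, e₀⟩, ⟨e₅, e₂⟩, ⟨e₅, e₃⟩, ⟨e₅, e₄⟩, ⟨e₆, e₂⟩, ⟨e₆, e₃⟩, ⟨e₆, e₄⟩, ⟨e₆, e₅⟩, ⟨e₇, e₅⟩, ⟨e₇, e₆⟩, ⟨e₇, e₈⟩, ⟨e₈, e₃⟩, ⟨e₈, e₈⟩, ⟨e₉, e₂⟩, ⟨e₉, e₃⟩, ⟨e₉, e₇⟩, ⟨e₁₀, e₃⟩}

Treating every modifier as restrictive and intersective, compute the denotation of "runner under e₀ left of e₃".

{e₀, e₆, e₁₀}

⟦under e₀⟧ = {x : ⟨x, e₀⟩ ∈ ⟦under⟧} = {e₀, e₂, e₄, e₆, e₇, e₉, e₁₀}
⟦left of e₃⟧ = {x : ⟨x, e₃⟩ ∈ ⟦left of⟧} = {e₀, e₃, e₅, e₆, e₈, e₉, e₁₀}
⟦runner⟧ = {e₀, e₂, e₄, e₆, e₁₀}
… ∩ ⟦under e₀⟧ = {e₀, e₂, e₄, e₆, e₁₀} ∩ {e₀, e₂, e₄, e₆, e₇, e₉, e₁₀} = {e₀, e₂, e₄, e₆, e₁₀}
… ∩ ⟦left of e₃⟧ = {e₀, e₂, e₄, e₆, e₁₀} ∩ {e₀, e₃, e₅, e₆, e₈, e₉, e₁₀} = {e₀, e₆, e₁₀}
So ⟦runner under e₀ left of e₃⟧ = {e₀, e₆, e₁₀}.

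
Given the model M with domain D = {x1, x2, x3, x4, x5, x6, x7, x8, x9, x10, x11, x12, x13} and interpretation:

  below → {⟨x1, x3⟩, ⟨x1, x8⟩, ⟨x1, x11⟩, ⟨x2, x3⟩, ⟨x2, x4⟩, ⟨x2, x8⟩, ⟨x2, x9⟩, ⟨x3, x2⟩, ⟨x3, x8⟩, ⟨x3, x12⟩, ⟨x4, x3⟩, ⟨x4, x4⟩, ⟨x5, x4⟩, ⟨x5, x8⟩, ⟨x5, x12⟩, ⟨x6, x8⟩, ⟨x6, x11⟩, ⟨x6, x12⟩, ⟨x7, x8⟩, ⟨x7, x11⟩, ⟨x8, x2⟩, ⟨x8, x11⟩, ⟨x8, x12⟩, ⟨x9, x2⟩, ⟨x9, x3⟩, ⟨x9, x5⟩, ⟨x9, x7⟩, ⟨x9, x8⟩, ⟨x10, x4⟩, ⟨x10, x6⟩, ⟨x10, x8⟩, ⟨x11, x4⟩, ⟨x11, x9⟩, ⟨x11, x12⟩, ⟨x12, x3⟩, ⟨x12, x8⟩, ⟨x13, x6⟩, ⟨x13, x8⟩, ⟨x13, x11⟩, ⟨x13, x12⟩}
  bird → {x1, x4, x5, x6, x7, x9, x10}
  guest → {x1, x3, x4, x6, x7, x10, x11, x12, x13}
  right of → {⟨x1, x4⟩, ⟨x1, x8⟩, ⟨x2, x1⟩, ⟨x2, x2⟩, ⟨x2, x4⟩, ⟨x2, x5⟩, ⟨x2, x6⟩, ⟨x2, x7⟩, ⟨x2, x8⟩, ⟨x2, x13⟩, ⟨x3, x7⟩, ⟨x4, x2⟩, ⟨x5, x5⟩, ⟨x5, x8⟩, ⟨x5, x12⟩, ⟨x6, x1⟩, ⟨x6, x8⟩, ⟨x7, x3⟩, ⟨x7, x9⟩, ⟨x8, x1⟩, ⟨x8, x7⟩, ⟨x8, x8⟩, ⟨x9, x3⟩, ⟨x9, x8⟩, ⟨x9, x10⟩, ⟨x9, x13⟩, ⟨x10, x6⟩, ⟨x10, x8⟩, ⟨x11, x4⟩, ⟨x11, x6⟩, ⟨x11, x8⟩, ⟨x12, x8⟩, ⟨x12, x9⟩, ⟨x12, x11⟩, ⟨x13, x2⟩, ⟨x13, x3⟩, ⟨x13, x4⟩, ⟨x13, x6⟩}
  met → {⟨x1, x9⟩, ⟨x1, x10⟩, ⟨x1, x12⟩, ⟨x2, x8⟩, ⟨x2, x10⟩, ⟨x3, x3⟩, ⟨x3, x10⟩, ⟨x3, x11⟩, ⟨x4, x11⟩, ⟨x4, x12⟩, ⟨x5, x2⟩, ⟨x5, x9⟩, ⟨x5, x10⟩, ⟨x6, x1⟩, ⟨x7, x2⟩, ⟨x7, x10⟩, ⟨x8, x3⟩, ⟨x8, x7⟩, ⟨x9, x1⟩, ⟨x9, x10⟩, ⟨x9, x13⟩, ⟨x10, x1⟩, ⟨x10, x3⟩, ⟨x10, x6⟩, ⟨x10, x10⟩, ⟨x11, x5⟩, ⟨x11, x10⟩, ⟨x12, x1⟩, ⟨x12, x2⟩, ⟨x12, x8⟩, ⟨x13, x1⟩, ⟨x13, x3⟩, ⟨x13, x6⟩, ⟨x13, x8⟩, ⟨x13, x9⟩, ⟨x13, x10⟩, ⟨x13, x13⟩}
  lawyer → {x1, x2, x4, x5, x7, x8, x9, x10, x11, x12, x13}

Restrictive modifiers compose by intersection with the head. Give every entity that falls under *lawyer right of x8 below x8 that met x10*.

⟦right of x8⟧ = {x : ⟨x, x8⟩ ∈ ⟦right of⟧} = {x1, x2, x5, x6, x8, x9, x10, x11, x12}
⟦below x8⟧ = {x : ⟨x, x8⟩ ∈ ⟦below⟧} = {x1, x2, x3, x5, x6, x7, x9, x10, x12, x13}
⟦that met x10⟧ = {x : ⟨x, x10⟩ ∈ ⟦met⟧} = {x1, x2, x3, x5, x7, x9, x10, x11, x13}
⟦lawyer⟧ = {x1, x2, x4, x5, x7, x8, x9, x10, x11, x12, x13}
… ∩ ⟦right of x8⟧ = {x1, x2, x4, x5, x7, x8, x9, x10, x11, x12, x13} ∩ {x1, x2, x5, x6, x8, x9, x10, x11, x12} = {x1, x2, x5, x8, x9, x10, x11, x12}
… ∩ ⟦below x8⟧ = {x1, x2, x5, x8, x9, x10, x11, x12} ∩ {x1, x2, x3, x5, x6, x7, x9, x10, x12, x13} = {x1, x2, x5, x9, x10, x12}
… ∩ ⟦that met x10⟧ = {x1, x2, x5, x9, x10, x12} ∩ {x1, x2, x3, x5, x7, x9, x10, x11, x13} = {x1, x2, x5, x9, x10}
So ⟦lawyer right of x8 below x8 that met x10⟧ = {x1, x2, x5, x9, x10}.

{x1, x2, x5, x9, x10}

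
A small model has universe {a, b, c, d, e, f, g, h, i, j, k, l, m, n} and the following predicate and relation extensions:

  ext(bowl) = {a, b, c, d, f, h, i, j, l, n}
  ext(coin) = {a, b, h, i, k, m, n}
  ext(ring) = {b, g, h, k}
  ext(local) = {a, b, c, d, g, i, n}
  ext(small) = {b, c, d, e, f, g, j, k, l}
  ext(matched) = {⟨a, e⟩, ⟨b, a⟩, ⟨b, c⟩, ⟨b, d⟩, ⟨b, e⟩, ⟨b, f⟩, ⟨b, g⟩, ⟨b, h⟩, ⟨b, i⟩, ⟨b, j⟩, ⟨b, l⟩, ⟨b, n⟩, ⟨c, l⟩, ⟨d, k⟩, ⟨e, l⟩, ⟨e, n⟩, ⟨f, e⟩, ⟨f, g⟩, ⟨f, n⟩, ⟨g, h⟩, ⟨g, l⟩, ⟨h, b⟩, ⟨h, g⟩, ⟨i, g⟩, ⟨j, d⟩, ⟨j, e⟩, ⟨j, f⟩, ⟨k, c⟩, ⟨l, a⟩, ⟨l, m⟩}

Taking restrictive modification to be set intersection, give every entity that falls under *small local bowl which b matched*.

⟦which b matched⟧ = {x : ⟨b, x⟩ ∈ ⟦matched⟧} = {a, c, d, e, f, g, h, i, j, l, n}
⟦bowl⟧ = {a, b, c, d, f, h, i, j, l, n}
… ∩ ⟦which b matched⟧ = {a, b, c, d, f, h, i, j, l, n} ∩ {a, c, d, e, f, g, h, i, j, l, n} = {a, c, d, f, h, i, j, l, n}
… ∩ ⟦small⟧ = {a, c, d, f, h, i, j, l, n} ∩ {b, c, d, e, f, g, j, k, l} = {c, d, f, j, l}
… ∩ ⟦local⟧ = {c, d, f, j, l} ∩ {a, b, c, d, g, i, n} = {c, d}
So ⟦small local bowl which b matched⟧ = {c, d}.

{c, d}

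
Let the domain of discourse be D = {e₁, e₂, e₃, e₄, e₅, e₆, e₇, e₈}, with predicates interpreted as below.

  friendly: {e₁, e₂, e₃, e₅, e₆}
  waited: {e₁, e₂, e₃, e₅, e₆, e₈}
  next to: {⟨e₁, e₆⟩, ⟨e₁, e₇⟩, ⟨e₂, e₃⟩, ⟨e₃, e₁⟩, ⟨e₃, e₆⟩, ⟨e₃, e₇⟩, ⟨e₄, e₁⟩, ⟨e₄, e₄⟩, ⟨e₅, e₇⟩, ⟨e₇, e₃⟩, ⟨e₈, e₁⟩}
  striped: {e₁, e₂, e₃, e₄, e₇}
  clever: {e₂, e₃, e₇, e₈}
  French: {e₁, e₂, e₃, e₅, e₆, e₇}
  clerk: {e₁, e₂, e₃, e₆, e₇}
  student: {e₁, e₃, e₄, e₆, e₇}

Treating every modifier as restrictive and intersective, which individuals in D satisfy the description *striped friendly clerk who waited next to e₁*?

{e₃}

⟦who waited⟧ = ⟦waited⟧ = {e₁, e₂, e₃, e₅, e₆, e₈}
⟦next to e₁⟧ = {x : ⟨x, e₁⟩ ∈ ⟦next to⟧} = {e₃, e₄, e₈}
⟦clerk⟧ = {e₁, e₂, e₃, e₆, e₇}
… ∩ ⟦who waited⟧ = {e₁, e₂, e₃, e₆, e₇} ∩ {e₁, e₂, e₃, e₅, e₆, e₈} = {e₁, e₂, e₃, e₆}
… ∩ ⟦next to e₁⟧ = {e₁, e₂, e₃, e₆} ∩ {e₃, e₄, e₈} = {e₃}
… ∩ ⟦striped⟧ = {e₃} ∩ {e₁, e₂, e₃, e₄, e₇} = {e₃}
… ∩ ⟦friendly⟧ = {e₃} ∩ {e₁, e₂, e₃, e₅, e₆} = {e₃}
So ⟦striped friendly clerk who waited next to e₁⟧ = {e₃}.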